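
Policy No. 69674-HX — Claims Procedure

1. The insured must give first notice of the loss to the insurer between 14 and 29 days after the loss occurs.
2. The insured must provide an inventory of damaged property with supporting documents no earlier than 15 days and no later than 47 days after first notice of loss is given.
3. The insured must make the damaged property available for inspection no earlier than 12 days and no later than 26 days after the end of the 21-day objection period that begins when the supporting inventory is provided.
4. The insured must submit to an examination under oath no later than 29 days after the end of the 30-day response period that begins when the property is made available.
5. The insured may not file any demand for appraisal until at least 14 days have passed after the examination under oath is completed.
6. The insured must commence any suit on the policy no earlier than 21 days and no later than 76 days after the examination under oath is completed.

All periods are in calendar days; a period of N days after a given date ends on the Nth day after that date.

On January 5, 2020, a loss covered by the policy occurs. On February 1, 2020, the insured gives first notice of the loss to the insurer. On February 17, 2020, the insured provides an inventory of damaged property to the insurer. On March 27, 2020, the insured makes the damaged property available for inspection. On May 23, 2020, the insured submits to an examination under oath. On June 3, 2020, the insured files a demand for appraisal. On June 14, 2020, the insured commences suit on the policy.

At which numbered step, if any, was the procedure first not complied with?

Step 1 — 14 and 29 days from January 5, 2020 (when the loss occurs) are January 19, 2020 and February 3, 2020 respectively; done February 1, 2020, which is between those dates.
Step 2 — 15 and 47 days from February 1, 2020 (when first notice of loss is given) are February 16, 2020 and March 19, 2020 respectively; done February 17, 2020, which is between those dates.
Step 3 — 12 and 26 days from March 9, 2020 (end of the 21-day objection period, which began when the supporting inventory is provided on February 17, 2020) are March 21, 2020 and April 4, 2020 respectively; done March 27, 2020, which is between those dates.
Step 4 — counting 29 days from April 26, 2020 (end of the 30-day response period, which began when the property is made available on March 27, 2020) gives a deadline of May 25, 2020; completed May 23, 2020, before the deadline.
Step 5 — must wait 14 days from May 23, 2020 (when the examination under oath is completed), so not before June 6, 2020; acted on June 3, 2020, 3 days prematurely.
No need to go further; step 5 was not satisfied.

Step 5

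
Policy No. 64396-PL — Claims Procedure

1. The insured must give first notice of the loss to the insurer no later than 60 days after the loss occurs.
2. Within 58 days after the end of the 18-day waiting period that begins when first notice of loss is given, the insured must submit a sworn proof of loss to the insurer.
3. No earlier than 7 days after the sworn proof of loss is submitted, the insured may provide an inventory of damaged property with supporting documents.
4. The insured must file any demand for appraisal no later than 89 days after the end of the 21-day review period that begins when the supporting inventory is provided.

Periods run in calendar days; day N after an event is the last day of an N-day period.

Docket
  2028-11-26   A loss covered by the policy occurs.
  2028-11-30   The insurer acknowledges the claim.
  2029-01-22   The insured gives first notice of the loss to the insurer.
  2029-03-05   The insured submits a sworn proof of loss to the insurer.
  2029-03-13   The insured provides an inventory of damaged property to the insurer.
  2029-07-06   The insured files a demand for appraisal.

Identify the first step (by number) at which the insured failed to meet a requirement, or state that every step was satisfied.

Step 1: 60 days after 2028-11-26 (when the loss occurs) is 2029-01-25; completed 2029-01-22, before the deadline.
Step 2: 58 days after 2029-02-09 (end of the 18-day waiting period, which began when first notice of loss is given on 2029-01-22) is 2029-04-08; completed 2029-03-05, before the deadline.
Step 3: the earliest permitted date is 7 days after 2029-03-05 (when the sworn proof of loss is submitted), i.e. 2029-03-12; done 2029-03-13 — permitted.
Step 4: 89 days after 2029-04-03 (end of the 21-day review period, which began when the supporting inventory is provided on 2029-03-13) is 2029-07-01; not done until 2029-07-06, 5 days after the deadline.

Step 4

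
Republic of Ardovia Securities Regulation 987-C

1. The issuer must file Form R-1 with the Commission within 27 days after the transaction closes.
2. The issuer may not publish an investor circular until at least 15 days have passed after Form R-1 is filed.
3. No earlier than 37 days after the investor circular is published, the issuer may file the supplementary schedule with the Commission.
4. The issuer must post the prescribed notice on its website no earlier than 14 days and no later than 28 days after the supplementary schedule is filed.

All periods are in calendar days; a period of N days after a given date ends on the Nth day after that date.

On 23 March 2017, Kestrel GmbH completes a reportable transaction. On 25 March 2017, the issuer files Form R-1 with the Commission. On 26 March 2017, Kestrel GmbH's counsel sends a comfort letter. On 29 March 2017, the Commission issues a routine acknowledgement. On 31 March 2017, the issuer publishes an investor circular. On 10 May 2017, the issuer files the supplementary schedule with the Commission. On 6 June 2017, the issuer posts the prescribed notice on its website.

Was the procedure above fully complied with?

(1) due by 23 March 2017 + 27 days = 19 April 2017; done 25 March 2017 — timely.
(2) permitted from 25 March 2017 + 15 days = 9 April 2017 onward; done 31 March 2017 — 9 days too early.
The analysis stops there.

No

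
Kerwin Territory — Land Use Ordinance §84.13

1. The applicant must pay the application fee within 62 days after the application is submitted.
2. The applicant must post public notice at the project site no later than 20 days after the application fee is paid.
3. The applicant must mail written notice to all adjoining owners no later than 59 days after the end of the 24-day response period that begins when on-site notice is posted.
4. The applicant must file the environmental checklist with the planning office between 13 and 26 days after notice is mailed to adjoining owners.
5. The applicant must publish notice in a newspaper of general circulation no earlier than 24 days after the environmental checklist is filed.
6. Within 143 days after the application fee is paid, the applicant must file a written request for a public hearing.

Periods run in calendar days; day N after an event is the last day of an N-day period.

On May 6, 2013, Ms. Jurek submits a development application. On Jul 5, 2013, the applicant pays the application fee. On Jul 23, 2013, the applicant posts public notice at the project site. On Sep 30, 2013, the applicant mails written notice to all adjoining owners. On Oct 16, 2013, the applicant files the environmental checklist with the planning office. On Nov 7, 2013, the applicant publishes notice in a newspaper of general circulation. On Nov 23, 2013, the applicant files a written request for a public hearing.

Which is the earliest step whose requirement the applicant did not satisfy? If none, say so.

Step 5

Step 1 — counting 62 days from May 6, 2013 (when the application is submitted) gives a deadline of Jul 7, 2013; completed Jul 5, 2013, before the deadline.
Step 2 — counting 20 days from Jul 5, 2013 (when the application fee is paid) gives a deadline of Jul 25, 2013; done Jul 23, 2013 — timely.
Step 3 — counting 59 days from Aug 16, 2013 (end of the 24-day response period, which began when on-site notice is posted on Jul 23, 2013) gives a deadline of Oct 14, 2013; done Sep 30, 2013 — timely.
Step 4 — 13 and 26 days from Sep 30, 2013 (when notice is mailed to adjoining owners) are Oct 13, 2013 and Oct 26, 2013 respectively; Oct 16, 2013 falls inside that range.
Step 5 — must wait 24 days from Oct 16, 2013 (when the environmental checklist is filed), so not before Nov 9, 2013; done Nov 7, 2013 — 2 days too early.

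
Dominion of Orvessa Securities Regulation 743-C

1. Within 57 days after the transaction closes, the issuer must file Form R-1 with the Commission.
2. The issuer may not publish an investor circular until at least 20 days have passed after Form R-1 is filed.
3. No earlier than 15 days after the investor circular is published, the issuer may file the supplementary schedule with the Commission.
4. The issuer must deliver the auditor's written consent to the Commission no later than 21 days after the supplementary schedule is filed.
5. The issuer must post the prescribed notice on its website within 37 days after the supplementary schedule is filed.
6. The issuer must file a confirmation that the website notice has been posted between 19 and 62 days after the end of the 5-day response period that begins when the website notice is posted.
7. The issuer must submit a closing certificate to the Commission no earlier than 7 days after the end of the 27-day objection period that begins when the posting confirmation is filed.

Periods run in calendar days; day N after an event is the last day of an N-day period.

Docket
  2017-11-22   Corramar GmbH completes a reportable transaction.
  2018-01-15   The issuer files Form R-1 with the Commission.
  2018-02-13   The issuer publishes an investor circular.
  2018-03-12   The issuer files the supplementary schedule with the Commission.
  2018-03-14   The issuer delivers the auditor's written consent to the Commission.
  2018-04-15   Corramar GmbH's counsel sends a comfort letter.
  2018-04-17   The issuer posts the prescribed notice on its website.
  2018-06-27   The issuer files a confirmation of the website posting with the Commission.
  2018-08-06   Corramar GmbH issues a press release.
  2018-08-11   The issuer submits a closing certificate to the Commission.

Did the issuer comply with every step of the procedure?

No

Step 1: 57 days after 2017-11-22 (when the transaction closes) is 2018-01-18; 2018-01-15 is within that limit.
Step 2: the earliest permitted date is 20 days after 2018-01-15 (when Form R-1 is filed), i.e. 2018-02-04; 2018-02-13 is on or after that date.
Step 3: the earliest permitted date is 15 days after 2018-02-13 (when the investor circular is published), i.e. 2018-02-28; done 2018-03-12 — permitted.
Step 4: 21 days after 2018-03-12 (when the supplementary schedule is filed) is 2018-04-02; 2018-03-14 is within that limit.
Step 5: 37 days after 2018-03-12 (when the supplementary schedule is filed) is 2018-04-18; completed 2018-04-17, before the deadline.
Step 6: the window is 19–62 days after 2018-04-22 (end of the 5-day response period, which began when the website notice is posted on 2018-04-17), so 2018-05-11 through 2018-06-23; done 2018-06-27 — 4 days after the window closed.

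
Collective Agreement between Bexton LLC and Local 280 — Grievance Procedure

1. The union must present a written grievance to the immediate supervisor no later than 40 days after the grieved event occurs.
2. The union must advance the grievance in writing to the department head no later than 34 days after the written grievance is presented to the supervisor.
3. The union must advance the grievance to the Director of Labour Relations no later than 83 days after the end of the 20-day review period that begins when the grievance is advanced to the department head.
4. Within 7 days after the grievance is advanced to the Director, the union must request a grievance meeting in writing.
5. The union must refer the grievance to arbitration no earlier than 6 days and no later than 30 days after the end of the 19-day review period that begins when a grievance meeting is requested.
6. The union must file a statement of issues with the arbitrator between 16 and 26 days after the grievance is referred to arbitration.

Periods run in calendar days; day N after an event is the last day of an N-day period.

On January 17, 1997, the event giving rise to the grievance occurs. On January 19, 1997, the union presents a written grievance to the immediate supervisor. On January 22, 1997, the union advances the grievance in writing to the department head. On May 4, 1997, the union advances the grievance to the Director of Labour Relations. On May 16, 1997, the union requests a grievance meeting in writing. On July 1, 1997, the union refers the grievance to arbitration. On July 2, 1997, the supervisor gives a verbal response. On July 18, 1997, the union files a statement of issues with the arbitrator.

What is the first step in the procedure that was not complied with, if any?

Step 4

(1) due by January 17, 1997 + 40 days = February 26, 1997; done January 19, 1997 — timely.
(2) due by January 19, 1997 + 34 days = February 22, 1997; done January 22, 1997 — timely.
(3) due by February 11, 1997 + 83 days = May 5, 1997; done May 4, 1997 — timely.
(4) due by May 4, 1997 + 7 days = May 11, 1997; May 16, 1997 misses that deadline by 5 days.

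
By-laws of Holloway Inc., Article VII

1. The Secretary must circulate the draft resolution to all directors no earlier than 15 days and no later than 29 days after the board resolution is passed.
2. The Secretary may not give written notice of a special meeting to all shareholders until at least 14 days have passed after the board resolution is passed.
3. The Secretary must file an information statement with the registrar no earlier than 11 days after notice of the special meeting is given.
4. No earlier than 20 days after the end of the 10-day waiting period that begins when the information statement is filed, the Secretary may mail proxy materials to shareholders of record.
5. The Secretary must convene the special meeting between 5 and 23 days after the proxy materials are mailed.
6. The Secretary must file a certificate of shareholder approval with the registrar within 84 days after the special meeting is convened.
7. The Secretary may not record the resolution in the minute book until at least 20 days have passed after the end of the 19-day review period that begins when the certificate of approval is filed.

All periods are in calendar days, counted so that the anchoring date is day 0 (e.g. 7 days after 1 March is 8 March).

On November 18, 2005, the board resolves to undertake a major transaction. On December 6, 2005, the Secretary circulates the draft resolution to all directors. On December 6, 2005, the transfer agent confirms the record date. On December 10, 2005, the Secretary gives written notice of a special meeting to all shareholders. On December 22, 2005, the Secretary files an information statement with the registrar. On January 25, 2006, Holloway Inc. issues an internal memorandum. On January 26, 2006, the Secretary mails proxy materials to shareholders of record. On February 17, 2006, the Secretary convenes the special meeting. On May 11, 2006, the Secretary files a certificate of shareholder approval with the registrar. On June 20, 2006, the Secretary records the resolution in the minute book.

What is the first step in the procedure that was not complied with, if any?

Step 1 — 15 and 29 days from November 18, 2005 (when the board resolution is passed) are December 3, 2005 and December 17, 2005 respectively; December 6, 2005 falls inside that range.
Step 2 — must wait 14 days from November 18, 2005 (when the board resolution is passed), so not before December 2, 2005; done December 10, 2005, after the minimum wait.
Step 3 — must wait 11 days from December 10, 2005 (when notice of the special meeting is given), so not before December 21, 2005; December 22, 2005 is on or after that date.
Step 4 — must wait 20 days from January 1, 2006 (end of the 10-day waiting period, which began when the information statement is filed on December 22, 2005), so not before January 21, 2006; January 26, 2006 is on or after that date.
Step 5 — 5 and 23 days from January 26, 2006 (when the proxy materials are mailed) are January 31, 2006 and February 18, 2006 respectively; done February 17, 2006 — within the window.
Step 6 — counting 84 days from February 17, 2006 (when the special meeting is convened) gives a deadline of May 12, 2006; done May 11, 2006 — timely.
Step 7 — must wait 20 days from May 30, 2006 (end of the 19-day review period, which began when the certificate of approval is filed on May 11, 2006), so not before June 19, 2006; done June 20, 2006 — permitted.

None — every step was satisfied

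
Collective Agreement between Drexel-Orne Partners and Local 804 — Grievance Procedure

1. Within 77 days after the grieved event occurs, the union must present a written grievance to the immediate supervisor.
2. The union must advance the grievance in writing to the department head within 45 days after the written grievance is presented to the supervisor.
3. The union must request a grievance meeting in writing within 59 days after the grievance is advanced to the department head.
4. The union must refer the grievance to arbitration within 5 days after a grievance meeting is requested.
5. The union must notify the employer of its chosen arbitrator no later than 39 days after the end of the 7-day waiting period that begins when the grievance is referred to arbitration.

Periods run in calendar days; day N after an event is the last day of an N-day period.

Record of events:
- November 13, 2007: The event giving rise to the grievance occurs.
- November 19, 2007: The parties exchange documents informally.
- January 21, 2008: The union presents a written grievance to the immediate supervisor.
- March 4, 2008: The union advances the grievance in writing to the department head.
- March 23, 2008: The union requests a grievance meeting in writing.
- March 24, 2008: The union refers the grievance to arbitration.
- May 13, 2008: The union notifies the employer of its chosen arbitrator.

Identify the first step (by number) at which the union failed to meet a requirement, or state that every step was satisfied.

Step 1 — counting 77 days from November 13, 2007 (when the grieved event occurs) gives a deadline of January 29, 2008; completed January 21, 2008, before the deadline.
Step 2 — counting 45 days from January 21, 2008 (when the written grievance is presented to the supervisor) gives a deadline of March 6, 2008; March 4, 2008 is within that limit.
Step 3 — counting 59 days from March 4, 2008 (when the grievance is advanced to the department head) gives a deadline of May 2, 2008; completed March 23, 2008, before the deadline.
Step 4 — counting 5 days from March 23, 2008 (when a grievance meeting is requested) gives a deadline of March 28, 2008; done March 24, 2008 — timely.
Step 5 — counting 39 days from March 31, 2008 (end of the 7-day waiting period, which began when the grievance is referred to arbitration on March 24, 2008) gives a deadline of May 9, 2008; May 13, 2008 misses that deadline by 4 days.
The analysis stops there.

Step 5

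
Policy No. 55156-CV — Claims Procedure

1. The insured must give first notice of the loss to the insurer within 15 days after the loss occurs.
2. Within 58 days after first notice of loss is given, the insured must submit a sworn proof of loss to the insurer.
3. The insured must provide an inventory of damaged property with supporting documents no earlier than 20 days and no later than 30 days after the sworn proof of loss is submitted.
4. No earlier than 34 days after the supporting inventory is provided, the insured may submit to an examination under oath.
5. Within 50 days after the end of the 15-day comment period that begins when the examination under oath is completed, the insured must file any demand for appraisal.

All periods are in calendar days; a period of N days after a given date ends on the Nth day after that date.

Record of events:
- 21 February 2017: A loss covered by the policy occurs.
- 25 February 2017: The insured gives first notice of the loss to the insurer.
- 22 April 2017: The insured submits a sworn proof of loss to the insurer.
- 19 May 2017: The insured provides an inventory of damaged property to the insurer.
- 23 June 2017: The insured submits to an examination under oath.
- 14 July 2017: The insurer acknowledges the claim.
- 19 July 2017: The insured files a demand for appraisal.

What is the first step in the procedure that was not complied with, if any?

Step 1 — counting 15 days from 21 February 2017 (when the loss occurs) gives a deadline of 8 March 2017; completed 25 February 2017, before the deadline.
Step 2 — counting 58 days from 25 February 2017 (when first notice of loss is given) gives a deadline of 24 April 2017; done 22 April 2017 — timely.
Step 3 — 20 and 30 days from 22 April 2017 (when the sworn proof of loss is submitted) are 12 May 2017 and 22 May 2017 respectively; done 19 May 2017 — within the window.
Step 4 — must wait 34 days from 19 May 2017 (when the supporting inventory is provided), so not before 22 June 2017; 23 June 2017 is on or after that date.
Step 5 — counting 50 days from 8 July 2017 (end of the 15-day comment period, which began when the examination under oath is completed on 23 June 2017) gives a deadline of 27 August 2017; done 19 July 2017 — timely.

None — every step was satisfied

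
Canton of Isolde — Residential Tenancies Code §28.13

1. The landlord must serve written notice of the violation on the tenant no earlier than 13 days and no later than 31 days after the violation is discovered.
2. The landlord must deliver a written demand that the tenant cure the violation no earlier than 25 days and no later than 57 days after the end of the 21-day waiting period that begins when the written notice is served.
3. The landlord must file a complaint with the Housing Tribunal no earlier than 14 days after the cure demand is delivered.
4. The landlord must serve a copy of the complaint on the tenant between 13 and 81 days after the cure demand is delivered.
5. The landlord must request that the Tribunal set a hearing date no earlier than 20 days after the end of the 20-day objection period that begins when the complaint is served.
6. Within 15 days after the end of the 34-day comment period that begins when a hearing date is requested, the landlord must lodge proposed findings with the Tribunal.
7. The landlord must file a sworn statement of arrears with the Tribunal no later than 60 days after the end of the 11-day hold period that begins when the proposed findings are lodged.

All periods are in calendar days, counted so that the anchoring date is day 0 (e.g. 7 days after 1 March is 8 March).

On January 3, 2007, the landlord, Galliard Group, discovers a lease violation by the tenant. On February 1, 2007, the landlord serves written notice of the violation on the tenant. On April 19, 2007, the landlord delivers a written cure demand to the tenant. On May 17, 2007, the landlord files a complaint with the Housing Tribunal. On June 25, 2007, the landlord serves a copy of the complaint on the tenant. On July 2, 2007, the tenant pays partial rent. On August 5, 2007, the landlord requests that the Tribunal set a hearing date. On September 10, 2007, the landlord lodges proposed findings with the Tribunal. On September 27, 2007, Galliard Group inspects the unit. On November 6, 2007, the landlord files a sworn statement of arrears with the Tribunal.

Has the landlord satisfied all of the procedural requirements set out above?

Yes

Step 1 — 13 and 31 days from January 3, 2007 (when the violation is discovered) are January 16, 2007 and February 3, 2007 respectively; done February 1, 2007 — within the window.
Step 2 — 25 and 57 days from February 22, 2007 (end of the 21-day waiting period, which began when the written notice is served on February 1, 2007) are March 19, 2007 and April 20, 2007 respectively; done April 19, 2007, which is between those dates.
Step 3 — must wait 14 days from April 19, 2007 (when the cure demand is delivered), so not before May 3, 2007; done May 17, 2007 — permitted.
Step 4 — 13 and 81 days from April 19, 2007 (when the cure demand is delivered) are May 2, 2007 and July 9, 2007 respectively; done June 25, 2007 — within the window.
Step 5 — must wait 20 days from July 15, 2007 (end of the 20-day objection period, which began when the complaint is served on June 25, 2007), so not before August 4, 2007; done August 5, 2007, after the minimum wait.
Step 6 — counting 15 days from September 8, 2007 (end of the 34-day comment period, which began when a hearing date is requested on August 5, 2007) gives a deadline of September 23, 2007; done September 10, 2007 — timely.
Step 7 — counting 60 days from September 21, 2007 (end of the 11-day hold period, which began when the proposed findings are lodged on September 10, 2007) gives a deadline of November 20, 2007; November 6, 2007 is within that limit.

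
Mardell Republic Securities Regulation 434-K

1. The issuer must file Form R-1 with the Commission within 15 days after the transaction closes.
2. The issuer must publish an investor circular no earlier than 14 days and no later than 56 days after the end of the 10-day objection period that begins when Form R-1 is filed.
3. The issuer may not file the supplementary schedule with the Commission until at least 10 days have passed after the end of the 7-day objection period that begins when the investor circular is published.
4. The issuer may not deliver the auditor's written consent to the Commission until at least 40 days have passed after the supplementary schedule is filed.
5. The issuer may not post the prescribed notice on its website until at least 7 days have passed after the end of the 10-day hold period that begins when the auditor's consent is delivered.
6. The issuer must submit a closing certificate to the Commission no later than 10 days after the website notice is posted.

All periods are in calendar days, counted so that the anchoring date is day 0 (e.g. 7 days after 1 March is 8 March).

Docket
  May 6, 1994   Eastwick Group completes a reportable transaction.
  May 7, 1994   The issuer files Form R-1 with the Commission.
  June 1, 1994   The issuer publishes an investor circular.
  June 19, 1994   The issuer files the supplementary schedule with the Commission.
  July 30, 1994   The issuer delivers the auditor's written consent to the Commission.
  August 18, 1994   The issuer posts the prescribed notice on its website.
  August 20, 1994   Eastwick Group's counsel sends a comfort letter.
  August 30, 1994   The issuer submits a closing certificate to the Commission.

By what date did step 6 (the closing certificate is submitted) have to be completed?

August 28, 1994

Step 6 runs from August 18, 1994, when the website notice is posted. 10 days after August 18, 1994 is August 28, 1994.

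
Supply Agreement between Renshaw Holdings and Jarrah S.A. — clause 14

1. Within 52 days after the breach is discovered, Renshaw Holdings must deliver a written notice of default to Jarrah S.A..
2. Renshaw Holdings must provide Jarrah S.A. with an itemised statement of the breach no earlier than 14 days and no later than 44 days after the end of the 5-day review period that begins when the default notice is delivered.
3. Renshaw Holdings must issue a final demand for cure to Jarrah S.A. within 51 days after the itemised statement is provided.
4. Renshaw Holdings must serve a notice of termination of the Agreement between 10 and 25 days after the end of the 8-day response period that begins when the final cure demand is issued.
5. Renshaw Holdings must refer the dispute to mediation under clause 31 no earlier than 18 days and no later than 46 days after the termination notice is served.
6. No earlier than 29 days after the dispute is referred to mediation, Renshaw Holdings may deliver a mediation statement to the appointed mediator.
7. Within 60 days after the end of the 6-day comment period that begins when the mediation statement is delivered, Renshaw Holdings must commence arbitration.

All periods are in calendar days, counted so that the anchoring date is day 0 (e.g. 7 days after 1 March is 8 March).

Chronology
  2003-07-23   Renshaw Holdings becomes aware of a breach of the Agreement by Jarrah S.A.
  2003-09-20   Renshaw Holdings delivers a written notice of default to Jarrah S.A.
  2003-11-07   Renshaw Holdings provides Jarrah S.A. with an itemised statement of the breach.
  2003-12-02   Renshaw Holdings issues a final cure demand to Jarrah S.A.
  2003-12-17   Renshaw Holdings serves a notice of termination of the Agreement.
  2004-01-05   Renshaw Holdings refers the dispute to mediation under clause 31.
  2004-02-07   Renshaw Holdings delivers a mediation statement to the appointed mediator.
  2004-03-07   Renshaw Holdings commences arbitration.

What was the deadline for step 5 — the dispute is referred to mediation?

Step 5 runs from 2003-12-17, when the termination notice is served. The window is 18–46 days after 2003-12-17; it closes on 2004-02-01.

2004-02-01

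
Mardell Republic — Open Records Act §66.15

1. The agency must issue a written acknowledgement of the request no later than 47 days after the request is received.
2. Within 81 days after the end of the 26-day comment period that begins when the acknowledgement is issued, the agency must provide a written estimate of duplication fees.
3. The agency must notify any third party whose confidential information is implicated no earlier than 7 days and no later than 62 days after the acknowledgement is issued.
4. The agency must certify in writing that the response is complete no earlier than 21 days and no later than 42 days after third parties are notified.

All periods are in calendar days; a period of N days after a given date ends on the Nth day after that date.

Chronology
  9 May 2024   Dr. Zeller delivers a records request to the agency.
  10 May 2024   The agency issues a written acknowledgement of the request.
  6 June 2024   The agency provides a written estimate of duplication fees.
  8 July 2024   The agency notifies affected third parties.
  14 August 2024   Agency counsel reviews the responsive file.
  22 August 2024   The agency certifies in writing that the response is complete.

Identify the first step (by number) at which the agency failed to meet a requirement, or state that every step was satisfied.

Step 4

(1) due by 9 May 2024 + 47 days = 25 June 2024; completed 10 May 2024, before the deadline.
(2) due by 5 June 2024 + 81 days = 25 August 2024; completed 6 June 2024, before the deadline.
(3) the permitted window runs from 10 May 2024 + 7 = 17 May 2024 to 10 May 2024 + 62 = 11 July 2024; 8 July 2024 falls inside that range.
(4) the permitted window runs from 8 July 2024 + 21 = 29 July 2024 to 8 July 2024 + 42 = 19 August 2024; done 22 August 2024 — 3 days after the window closed.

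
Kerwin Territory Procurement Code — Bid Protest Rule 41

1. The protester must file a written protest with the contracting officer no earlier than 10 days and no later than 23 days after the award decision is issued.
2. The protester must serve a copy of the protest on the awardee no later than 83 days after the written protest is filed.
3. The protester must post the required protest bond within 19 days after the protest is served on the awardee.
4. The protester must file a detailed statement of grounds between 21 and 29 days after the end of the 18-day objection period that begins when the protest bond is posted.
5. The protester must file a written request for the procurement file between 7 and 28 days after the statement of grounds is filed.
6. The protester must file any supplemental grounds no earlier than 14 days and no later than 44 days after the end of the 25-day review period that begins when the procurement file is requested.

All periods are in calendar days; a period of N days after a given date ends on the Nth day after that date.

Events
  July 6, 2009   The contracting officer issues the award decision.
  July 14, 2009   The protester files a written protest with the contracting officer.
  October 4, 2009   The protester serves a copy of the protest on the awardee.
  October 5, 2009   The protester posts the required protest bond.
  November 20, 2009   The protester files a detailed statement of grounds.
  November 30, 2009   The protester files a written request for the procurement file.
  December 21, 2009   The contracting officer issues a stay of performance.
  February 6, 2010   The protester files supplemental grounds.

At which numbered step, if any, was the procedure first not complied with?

Step 1 — 10 and 23 days from July 6, 2009 (when the award decision is issued) are July 16, 2009 and July 29, 2009 respectively; July 14, 2009 is 2 days too early.
The analysis stops there.

Step 1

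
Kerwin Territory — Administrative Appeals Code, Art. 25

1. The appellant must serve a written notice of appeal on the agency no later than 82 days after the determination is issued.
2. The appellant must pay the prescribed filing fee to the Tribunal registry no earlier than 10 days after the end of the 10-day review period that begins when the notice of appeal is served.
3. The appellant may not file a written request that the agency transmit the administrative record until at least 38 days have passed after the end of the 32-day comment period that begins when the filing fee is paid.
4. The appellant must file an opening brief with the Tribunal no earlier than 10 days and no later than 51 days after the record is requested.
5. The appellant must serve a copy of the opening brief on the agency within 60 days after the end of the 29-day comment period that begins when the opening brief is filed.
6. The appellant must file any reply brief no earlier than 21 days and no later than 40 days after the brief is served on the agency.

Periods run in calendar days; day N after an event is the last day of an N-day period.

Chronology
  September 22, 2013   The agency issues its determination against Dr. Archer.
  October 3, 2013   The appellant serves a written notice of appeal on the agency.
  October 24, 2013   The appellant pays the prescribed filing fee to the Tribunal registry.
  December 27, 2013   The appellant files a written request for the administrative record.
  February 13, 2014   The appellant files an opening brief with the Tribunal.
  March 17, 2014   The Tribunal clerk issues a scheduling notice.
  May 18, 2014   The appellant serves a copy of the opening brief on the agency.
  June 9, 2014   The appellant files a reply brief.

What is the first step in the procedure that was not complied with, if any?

Step 1 — counting 82 days from September 22, 2013 (when the determination is issued) gives a deadline of December 13, 2013; done October 3, 2013 — timely.
Step 2 — must wait 10 days from October 13, 2013 (end of the 10-day review period, which began when the notice of appeal is served on October 3, 2013), so not before October 23, 2013; done October 24, 2013, after the minimum wait.
Step 3 — must wait 38 days from November 25, 2013 (end of the 32-day comment period, which began when the filing fee is paid on October 24, 2013), so not before January 2, 2014; acted on December 27, 2013, 6 days prematurely.
The procedure was therefore not followed at step 3.

Step 3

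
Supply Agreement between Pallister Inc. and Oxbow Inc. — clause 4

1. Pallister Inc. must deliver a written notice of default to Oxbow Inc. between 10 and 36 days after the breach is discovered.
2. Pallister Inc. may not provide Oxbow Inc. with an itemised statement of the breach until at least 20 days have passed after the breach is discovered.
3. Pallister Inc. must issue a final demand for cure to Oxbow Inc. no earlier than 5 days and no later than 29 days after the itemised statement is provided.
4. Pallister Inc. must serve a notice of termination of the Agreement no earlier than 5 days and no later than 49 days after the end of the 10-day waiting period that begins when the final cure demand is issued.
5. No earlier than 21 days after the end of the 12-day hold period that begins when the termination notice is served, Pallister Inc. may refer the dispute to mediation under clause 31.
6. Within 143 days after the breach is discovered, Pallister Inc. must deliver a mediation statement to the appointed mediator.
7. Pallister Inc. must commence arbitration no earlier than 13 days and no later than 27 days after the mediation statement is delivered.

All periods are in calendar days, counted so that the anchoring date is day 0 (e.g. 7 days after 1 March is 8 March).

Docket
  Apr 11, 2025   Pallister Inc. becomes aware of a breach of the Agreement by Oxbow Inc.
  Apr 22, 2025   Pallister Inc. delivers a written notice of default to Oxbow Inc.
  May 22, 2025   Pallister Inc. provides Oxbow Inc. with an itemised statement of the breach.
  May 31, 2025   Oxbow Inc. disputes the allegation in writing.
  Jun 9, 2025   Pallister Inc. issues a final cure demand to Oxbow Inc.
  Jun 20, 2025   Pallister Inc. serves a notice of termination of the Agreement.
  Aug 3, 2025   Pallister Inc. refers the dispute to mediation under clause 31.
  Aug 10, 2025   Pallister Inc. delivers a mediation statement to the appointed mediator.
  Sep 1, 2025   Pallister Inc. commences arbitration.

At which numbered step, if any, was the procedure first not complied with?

Step 1: the window is 10–36 days after Apr 11, 2025 (when the breach is discovered), so Apr 21, 2025 through May 17, 2025; Apr 22, 2025 falls inside that range.
Step 2: the earliest permitted date is 20 days after Apr 11, 2025 (when the breach is discovered), i.e. May 1, 2025; done May 22, 2025, after the minimum wait.
Step 3: the window is 5–29 days after May 22, 2025 (when the itemised statement is provided), so May 27, 2025 through Jun 20, 2025; Jun 9, 2025 falls inside that range.
Step 4: the window is 5–49 days after Jun 19, 2025 (end of the 10-day waiting period, which began when the final cure demand is issued on Jun 9, 2025), so Jun 24, 2025 through Aug 7, 2025; done Jun 20, 2025 — 4 days before the window opened.
Later steps need not be reached.

Step 4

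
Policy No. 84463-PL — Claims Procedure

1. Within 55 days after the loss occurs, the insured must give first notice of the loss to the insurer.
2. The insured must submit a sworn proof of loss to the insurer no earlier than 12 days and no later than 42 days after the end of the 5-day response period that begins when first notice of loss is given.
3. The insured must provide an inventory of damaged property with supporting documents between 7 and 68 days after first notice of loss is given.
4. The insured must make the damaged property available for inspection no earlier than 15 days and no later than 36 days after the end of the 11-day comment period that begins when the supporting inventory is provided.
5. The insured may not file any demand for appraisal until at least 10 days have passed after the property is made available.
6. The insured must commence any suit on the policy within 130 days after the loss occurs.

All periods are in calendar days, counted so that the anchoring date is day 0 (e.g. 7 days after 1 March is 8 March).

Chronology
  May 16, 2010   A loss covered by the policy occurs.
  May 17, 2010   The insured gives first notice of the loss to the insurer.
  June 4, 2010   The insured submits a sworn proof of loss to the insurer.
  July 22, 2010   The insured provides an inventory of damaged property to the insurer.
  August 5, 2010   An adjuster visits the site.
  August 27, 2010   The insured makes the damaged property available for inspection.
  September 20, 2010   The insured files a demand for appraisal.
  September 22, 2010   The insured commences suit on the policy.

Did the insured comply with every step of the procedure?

Step 1: 55 days after May 16, 2010 (when the loss occurs) is July 10, 2010; done May 17, 2010 — timely.
Step 2: the window is 12–42 days after May 22, 2010 (end of the 5-day response period, which began when first notice of loss is given on May 17, 2010), so June 3, 2010 through July 3, 2010; June 4, 2010 falls inside that range.
Step 3: the window is 7–68 days after May 17, 2010 (when first notice of loss is given), so May 24, 2010 through July 24, 2010; July 22, 2010 falls inside that range.
Step 4: the window is 15–36 days after August 2, 2010 (end of the 11-day comment period, which began when the supporting inventory is provided on July 22, 2010), so August 17, 2010 through September 7, 2010; August 27, 2010 falls inside that range.
Step 5: the earliest permitted date is 10 days after August 27, 2010 (when the property is made available), i.e. September 6, 2010; done September 20, 2010, after the minimum wait.
Step 6: 130 days after May 16, 2010 (when the loss occurs) is September 23, 2010; September 22, 2010 is within that limit.

Yes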